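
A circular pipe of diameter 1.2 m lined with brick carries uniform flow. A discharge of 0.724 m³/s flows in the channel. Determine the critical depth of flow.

At critical depth, Q² T / (g A³) = 1, i.e. A³/T = Q²/g = 0.724²/9.81 = 0.05343.
Trying y = 0.39 m: A³/T = 0.0288 — low.
Trying y = 0.498 m: A³/T = 0.07386 — high.
Trying y = 0.458 m: A³/T = 0.05354 — ≈ 0.05343.

y_c = 0.458 m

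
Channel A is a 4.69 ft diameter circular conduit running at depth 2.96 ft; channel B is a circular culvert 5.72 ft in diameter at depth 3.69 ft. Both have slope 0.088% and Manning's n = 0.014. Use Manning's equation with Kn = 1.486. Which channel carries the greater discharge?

channel B

Channel A: For a circular section of diameter D = 4.69 ft at depth y = 2.96 ft, the central angle is θ = 2 arccos(1 − 2y/D) = 3.672 rad. Then A = (D²/8)(θ − sin θ) = 11.49 ft² and P = Dθ/2 = 8.612 ft. Hydraulic radius R = A/P = 11.49/8.612 = 1.334 ft. Q_A = (1.486/0.014)·11.49·1.334^(2/3)·√0.00088 = 43.84 ft³/s.
Channel B: For a circular section of diameter D = 5.72 ft at depth y = 3.69 ft, the central angle is θ = 2 arccos(1 − 2y/D) = 3.73 rad. Then A = (D²/8)(θ − sin θ) = 17.53 ft² and P = Dθ/2 = 10.67 ft. Hydraulic radius R = A/P = 17.53/10.67 = 1.643 ft. Q_B = (1.486/0.014)·17.53·1.643^(2/3)·√0.00088 = 76.85 ft³/s.
Q_A = 43.84 ft³/s vs Q_B = 76.85 ft³/s, so channel B carries more.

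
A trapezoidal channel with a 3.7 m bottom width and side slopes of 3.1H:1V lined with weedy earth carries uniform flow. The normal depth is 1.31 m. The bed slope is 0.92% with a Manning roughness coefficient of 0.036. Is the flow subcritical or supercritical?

With bottom width b = 3.7 m and side slope z = 3.1: A = (b + zy)y = (3.7 + 3.1×1.31)×1.31 = 10.17 m²; P = b + 2y√(1+z²) = 3.7 + 2×1.31×3.257 = 12.23 m.
Hydraulic radius R = A/P = 10.17/12.23 = 0.831 m.
V = (1/n) R^(2/3) √S = (1/0.036) × 0.831^(2/3) × √0.0092 = 2.355 m/s. Hydraulic depth D_h = A/T = 10.17/11.82 = 0.86 m.
Froude number Fr = V/√(g·D_h) = 2.355/√(9.81×0.86) = 0.811, which is less than 1, so the flow is subcritical.

subcritical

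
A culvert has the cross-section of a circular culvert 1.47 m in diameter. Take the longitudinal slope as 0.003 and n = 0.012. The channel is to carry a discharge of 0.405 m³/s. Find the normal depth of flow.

Manning's equation rearranged: A R^(2/3) = nQ / (1·√S) = 0.012 × 0.405 / (√0.003) = 0.08873.
Try y = 0.234 m: A R^(2/3) = 0.04784 — short.
Try y = 0.395 m: A R^(2/3) = 0.1375 — over.
Try y = 0.317 m: A R^(2/3) = 0.08878 — ≈ 0.08873.

y_n = 0.317 m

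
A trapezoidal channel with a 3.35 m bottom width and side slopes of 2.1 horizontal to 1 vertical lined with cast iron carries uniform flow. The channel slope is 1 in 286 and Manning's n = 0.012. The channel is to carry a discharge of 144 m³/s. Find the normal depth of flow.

Manning's equation rearranged: A R^(2/3) = nQ / (1·√S) = 0.012 × 144 / (√0.003497) = 29.22.
At y = 3.2 m: A R^(2/3) = 47.1 — high.
At y = 2.58 m: A R^(2/3) = 29.29 — ≈ 29.22.

y_n = 2.58 m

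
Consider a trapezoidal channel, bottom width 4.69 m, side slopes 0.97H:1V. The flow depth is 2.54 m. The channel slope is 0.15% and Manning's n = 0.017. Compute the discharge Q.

With bottom width b = 4.69 m and side slope z = 0.97: A = (b + zy)y = (4.69 + 0.97×2.54)×2.54 = 18.17 m²; P = b + 2y√(1+z²) = 4.69 + 2×2.54×1.393 = 11.77 m.
Hydraulic radius R = A/P = 18.17/11.77 = 1.544 m.
Manning's equation: Q = (1/n) A R^(2/3) S^(1/2) = (1/0.017) × 18.17 × 1.544^(2/3) × 0.0015^(1/2) = 55.3 m³/s.

Q = 55.3 m³/s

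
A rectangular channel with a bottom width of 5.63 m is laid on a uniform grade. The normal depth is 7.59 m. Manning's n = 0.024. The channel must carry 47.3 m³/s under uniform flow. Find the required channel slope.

Flow area A = b·y = 5.63 × 7.59 = 42.73 m². Wetted perimeter P = b + 2y = 5.63 + 2×7.59 = 20.81 m.
Hydraulic radius R = A/P = 42.73/20.81 = 2.053 m.
From Manning's equation, S = [nQ / (1 A R^(2/3))]² = [0.024 × 47.3 / (1 × 42.73 × 2.053^(2/3))]² = 0.00027.

S = 0.00027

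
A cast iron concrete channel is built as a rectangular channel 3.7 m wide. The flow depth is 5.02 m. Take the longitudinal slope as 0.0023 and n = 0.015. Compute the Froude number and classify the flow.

Flow area A = b·y = 3.7 × 5.02 = 18.57 m². Wetted perimeter P = b + 2y = 3.7 + 2×5.02 = 13.74 m.
Hydraulic radius R = A/P = 18.57/13.74 = 1.352 m.
V = (1/n) R^(2/3) √S = (1/0.015) × 1.352^(2/3) × √0.0023 = 3.909 m/s. Hydraulic depth D_h = A/T = 18.57/3.7 = 5.02 m.
Froude number Fr = V/√(g·D_h) = 3.909/√(9.81×5.02) = 0.557, which is less than 1, so the flow is subcritical.

subcritical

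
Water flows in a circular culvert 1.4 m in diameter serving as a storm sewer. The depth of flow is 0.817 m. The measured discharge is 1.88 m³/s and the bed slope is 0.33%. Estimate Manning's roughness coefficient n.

For a circular section of diameter D = 1.4 m at depth y = 0.817 m, the central angle is θ = 2 arccos(1 − 2y/D) = 3.477 rad. Then A = (D²/8)(θ − sin θ) = 0.9327 m² and P = Dθ/2 = 2.434 m.
Hydraulic radius R = A/P = 0.9327/2.434 = 0.3832 m.
Rearranging Manning's equation: n = (1/Q) A R^(2/3) S^(1/2) = (1/1.88) × 0.9327 × 0.3832^(2/3) × √0.0033 = 0.015.

n = 0.015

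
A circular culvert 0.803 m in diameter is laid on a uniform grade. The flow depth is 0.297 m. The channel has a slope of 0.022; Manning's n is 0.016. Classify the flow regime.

supercritical

For a circular section of diameter D = 0.803 m at depth y = 0.297 m, the central angle is θ = 2 arccos(1 − 2y/D) = 2.615 rad. Then A = (D²/8)(θ − sin θ) = 0.1703 m² and P = Dθ/2 = 1.05 m.
Hydraulic radius R = A/P = 0.1703/1.05 = 0.1622 m.
V = (1/n) R^(2/3) √S = (1/0.016) × 0.1622^(2/3) × √0.022 = 2.757 m/s. Hydraulic depth D_h = A/T = 0.1703/0.7753 = 0.2196 m.
Froude number Fr = V/√(g·D_h) = 2.757/√(9.81×0.2196) = 1.88, which is greater than 1, so the flow is supercritical.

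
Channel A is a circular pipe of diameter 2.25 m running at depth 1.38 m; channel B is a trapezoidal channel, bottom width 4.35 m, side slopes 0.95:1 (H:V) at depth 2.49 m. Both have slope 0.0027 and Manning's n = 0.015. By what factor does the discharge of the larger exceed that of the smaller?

Channel A: For a circular section of diameter D = 2.25 m at depth y = 1.38 m, the central angle is θ = 2 arccos(1 − 2y/D) = 3.599 rad. Then A = (D²/8)(θ − sin θ) = 2.557 m² and P = Dθ/2 = 4.049 m. Hydraulic radius R = A/P = 2.557/4.049 = 0.6315 m. Q_A = (1/0.015)·2.557·0.6315^(2/3)·√0.0027 = 6.519 m³/s.
Channel B: With bottom width b = 4.35 m and side slope z = 0.95: A = (b + zy)y = (4.35 + 0.95×2.49)×2.49 = 16.72 m²; P = b + 2y√(1+z²) = 4.35 + 2×2.49×1.379 = 11.22 m. Hydraulic radius R = A/P = 16.72/11.22 = 1.49 m. Q_B = (1/0.015)·16.72·1.49^(2/3)·√0.0027 = 75.58 m³/s.
The larger discharge is 75.58 m³/s and the smaller is 6.519 m³/s; the ratio is 11.6.

11.6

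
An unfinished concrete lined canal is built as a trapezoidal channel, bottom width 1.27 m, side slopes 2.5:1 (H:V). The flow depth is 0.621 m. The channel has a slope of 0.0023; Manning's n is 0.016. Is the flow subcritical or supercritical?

With bottom width b = 1.27 m and side slope z = 2.5: A = (b + zy)y = (1.27 + 2.5×0.621)×0.621 = 1.753 m²; P = b + 2y√(1+z²) = 1.27 + 2×0.621×2.693 = 4.614 m.
Hydraulic radius R = A/P = 1.753/4.614 = 0.3799 m.
V = (1/n) R^(2/3) √S = (1/0.016) × 0.3799^(2/3) × √0.0023 = 1.572 m/s. Hydraulic depth D_h = A/T = 1.753/4.375 = 0.4006 m.
Froude number Fr = V/√(g·D_h) = 1.572/√(9.81×0.4006) = 0.793, which is less than 1, so the flow is subcritical.

subcritical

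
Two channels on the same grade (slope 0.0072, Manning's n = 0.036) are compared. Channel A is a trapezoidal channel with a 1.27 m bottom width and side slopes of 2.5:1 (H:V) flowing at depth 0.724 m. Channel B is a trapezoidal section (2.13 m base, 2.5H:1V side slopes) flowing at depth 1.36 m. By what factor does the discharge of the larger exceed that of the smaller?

Channel A: With bottom width b = 1.27 m and side slope z = 2.5: A = (b + zy)y = (1.27 + 2.5×0.724)×0.724 = 2.23 m²; P = b + 2y√(1+z²) = 1.27 + 2×0.724×2.693 = 5.169 m. Hydraulic radius R = A/P = 2.23/5.169 = 0.4314 m. Q_A = (1/0.036)·2.23·0.4314^(2/3)·√0.0072 = 3.001 m³/s.
Channel B: With bottom width b = 2.13 m and side slope z = 2.5: A = (b + zy)y = (2.13 + 2.5×1.36)×1.36 = 7.521 m²; P = b + 2y√(1+z²) = 2.13 + 2×1.36×2.693 = 9.454 m. Hydraulic radius R = A/P = 7.521/9.454 = 0.7955 m. Q_B = (1/0.036)·7.521·0.7955^(2/3)·√0.0072 = 15.22 m³/s.
The larger discharge is 15.22 m³/s and the smaller is 3.001 m³/s; the ratio is 5.07.

5.07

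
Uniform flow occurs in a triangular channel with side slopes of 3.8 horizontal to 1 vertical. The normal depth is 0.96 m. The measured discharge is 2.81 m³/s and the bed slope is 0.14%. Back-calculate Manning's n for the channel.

For a triangular section with side slope z = 3.8: A = zy² = 3.8×0.96² = 3.502 m²; P = 2y√(1+z²) = 2×0.96×3.929 = 7.544 m.
Hydraulic radius R = A/P = 3.502/7.544 = 0.4642 m.
Rearranging Manning's equation: n = (1/Q) A R^(2/3) S^(1/2) = (1/2.81) × 3.502 × 0.4642^(2/3) × √0.0014 = 0.028.

n = 0.028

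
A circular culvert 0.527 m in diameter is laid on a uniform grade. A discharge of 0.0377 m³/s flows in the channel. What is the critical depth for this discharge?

At critical depth, Q² T / (g A³) = 1, i.e. A³/T = Q²/g = 0.0377²/9.81 = 0.0001449.
At y = 0.15 m: A³/T = 0.0002814 — high.
At y = 0.126 m: A³/T = 0.0001428 — matches.

y_c = 0.126 m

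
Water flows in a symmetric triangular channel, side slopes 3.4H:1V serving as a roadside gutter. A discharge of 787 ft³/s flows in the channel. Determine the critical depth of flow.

At critical depth, Q² T / (g A³) = 1, i.e. A³/T = Q²/g = 787²/32.2 = 19240.
At y = 4.17 ft: A³/T = 7288 — too small.
At y = 5.06 ft: A³/T = 19170 — matches.

y_c = 5.06 ft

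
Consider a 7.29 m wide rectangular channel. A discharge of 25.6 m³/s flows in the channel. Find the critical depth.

y_c = 1.08 m

For a rectangular channel, critical depth y_c = (q²/g)^(1/3) where q = Q/b = 25.6/7.29 = 3.512 m²/s.
So y_c = (3.512²/9.81)^(1/3) = 1.08 m.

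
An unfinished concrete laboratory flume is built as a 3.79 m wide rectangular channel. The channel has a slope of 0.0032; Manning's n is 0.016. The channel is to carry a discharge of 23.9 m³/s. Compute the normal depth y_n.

y_n = 1.86 m

Manning's equation rearranged: A R^(2/3) = nQ / (1·√S) = 0.016 × 23.9 / (√0.0032) = 6.76.
At y = 2.12 m: A R^(2/3) = 8.038 — over.
At y = 1.5 m: A R^(2/3) = 5.05 — short.
At y = 1.86 m: A R^(2/3) = 6.758 — close enough.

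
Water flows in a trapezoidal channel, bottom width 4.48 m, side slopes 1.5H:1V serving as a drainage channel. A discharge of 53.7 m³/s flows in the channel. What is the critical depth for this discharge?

y_c = 1.95 m

At critical depth, Q² T / (g A³) = 1, i.e. A³/T = Q²/g = 53.7²/9.81 = 294.
Try y = 1.51 m: A³/T = 117.3 — low.
Try y = 2.41 m: A³/T = 634.1 — high.
Try y = 1.95 m: A³/T = 291.5 — ≈ 294.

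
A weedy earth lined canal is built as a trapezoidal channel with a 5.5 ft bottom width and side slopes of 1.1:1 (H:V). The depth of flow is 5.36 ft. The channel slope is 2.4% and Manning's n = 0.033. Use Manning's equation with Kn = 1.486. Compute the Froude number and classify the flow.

supercritical

With bottom width b = 5.5 ft and side slope z = 1.1: A = (b + zy)y = (5.5 + 1.1×5.36)×5.36 = 61.08 ft²; P = b + 2y√(1+z²) = 5.5 + 2×5.36×1.487 = 21.44 ft.
Hydraulic radius R = A/P = 61.08/21.44 = 2.849 ft.
V = (1.486/n) R^(2/3) √S = (1.486/0.033) × 2.849^(2/3) × √0.024 = 14.02 ft/s. Hydraulic depth D_h = A/T = 61.08/17.29 = 3.532 ft.
Froude number Fr = V/√(g·D_h) = 14.02/√(32.2×3.532) = 1.31, which is greater than 1, so the flow is supercritical.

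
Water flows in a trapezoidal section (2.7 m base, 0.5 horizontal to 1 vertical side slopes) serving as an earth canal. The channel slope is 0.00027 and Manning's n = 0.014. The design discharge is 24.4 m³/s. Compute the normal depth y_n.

y_n = 3.55 m

Manning's equation rearranged: A R^(2/3) = nQ / (1·√S) = 0.014 × 24.4 / (√0.00027) = 20.79.
Trying y = 3.95 m: A R^(2/3) = 25.27 — too large.
Trying y = 2.63 m: A R^(2/3) = 12.13 — too small.
Trying y = 3.55 m: A R^(2/3) = 20.76 — close enough.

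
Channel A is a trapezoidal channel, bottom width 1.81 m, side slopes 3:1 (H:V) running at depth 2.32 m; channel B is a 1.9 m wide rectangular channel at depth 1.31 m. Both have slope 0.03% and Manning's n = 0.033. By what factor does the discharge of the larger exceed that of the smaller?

14

Channel A: With bottom width b = 1.81 m and side slope z = 3: A = (b + zy)y = (1.81 + 3×2.32)×2.32 = 20.35 m²; P = b + 2y√(1+z²) = 1.81 + 2×2.32×3.162 = 16.48 m. Hydraulic radius R = A/P = 20.35/16.48 = 1.234 m. Q_A = (1/0.033)·20.35·1.234^(2/3)·√0.0003 = 12.29 m³/s.
Channel B: Flow area A = b·y = 1.9 × 1.31 = 2.489 m². Wetted perimeter P = b + 2y = 1.9 + 2×1.31 = 4.52 m. Hydraulic radius R = A/P = 2.489/4.52 = 0.5507 m. Q_B = (1/0.033)·2.489·0.5507^(2/3)·√0.0003 = 0.8777 m³/s.
The larger discharge is 12.29 m³/s and the smaller is 0.8777 m³/s; the ratio is 14.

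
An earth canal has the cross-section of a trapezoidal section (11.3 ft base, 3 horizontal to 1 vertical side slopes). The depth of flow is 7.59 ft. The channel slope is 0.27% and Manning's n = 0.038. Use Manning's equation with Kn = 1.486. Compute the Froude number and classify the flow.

With bottom width b = 11.3 ft and side slope z = 3: A = (b + zy)y = (11.3 + 3×7.59)×7.59 = 258.6 ft²; P = b + 2y√(1+z²) = 11.3 + 2×7.59×3.162 = 59.3 ft.
Hydraulic radius R = A/P = 258.6/59.3 = 4.36 ft.
V = (1.486/n) R^(2/3) √S = (1.486/0.038) × 4.36^(2/3) × √0.0027 = 5.423 ft/s. Hydraulic depth D_h = A/T = 258.6/56.84 = 4.549 ft.
Froude number Fr = V/√(g·D_h) = 5.423/√(32.2×4.549) = 0.448, which is less than 1, so the flow is subcritical.

subcritical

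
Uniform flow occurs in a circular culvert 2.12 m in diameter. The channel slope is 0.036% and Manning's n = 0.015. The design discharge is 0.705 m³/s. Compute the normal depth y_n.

y_n = 0.709 m

Manning's equation rearranged: A R^(2/3) = nQ / (1·√S) = 0.015 × 0.705 / (√0.00036) = 0.5574.
Trying y = 0.82 m: A R^(2/3) = 0.7324 — high.
Trying y = 0.583 m: A R^(2/3) = 0.3821 — low.
Trying y = 0.709 m: A R^(2/3) = 0.5577 — matches.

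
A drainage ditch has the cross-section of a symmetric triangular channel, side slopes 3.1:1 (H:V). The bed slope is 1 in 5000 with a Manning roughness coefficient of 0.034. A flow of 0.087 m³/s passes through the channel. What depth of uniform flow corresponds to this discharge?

Manning's equation rearranged: A R^(2/3) = nQ / (1·√S) = 0.034 × 0.087 / (√0.0002) = 0.2092.
At y = 0.544 m: A R^(2/3) = 0.3726 — too large.
At y = 0.318 m: A R^(2/3) = 0.08902 — too small.
At y = 0.438 m: A R^(2/3) = 0.2091 — matches.

y_n = 0.438 m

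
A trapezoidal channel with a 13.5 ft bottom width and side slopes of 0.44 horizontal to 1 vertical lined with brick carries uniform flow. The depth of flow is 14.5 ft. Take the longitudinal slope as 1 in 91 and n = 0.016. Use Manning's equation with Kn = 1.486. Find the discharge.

With bottom width b = 13.5 ft and side slope z = 0.44: A = (b + zy)y = (13.5 + 0.44×14.5)×14.5 = 288.3 ft²; P = b + 2y√(1+z²) = 13.5 + 2×14.5×1.093 = 45.18 ft.
Hydraulic radius R = A/P = 288.3/45.18 = 6.38 ft.
Manning's equation: Q = (1.486/n) A R^(2/3) S^(1/2) = (1.486/0.016) × 288.3 × 6.38^(2/3) × 0.01099^(1/2) = 9650 ft³/s.

Q = 9650 ft³/s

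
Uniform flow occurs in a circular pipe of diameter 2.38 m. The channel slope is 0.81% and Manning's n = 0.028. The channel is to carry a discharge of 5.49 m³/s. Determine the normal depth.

y_n = 1.25 m

Manning's equation rearranged: A R^(2/3) = nQ / (1·√S) = 0.028 × 5.49 / (√0.0081) = 1.708.
Trying y = 1.5 m: A R^(2/3) = 2.276 — over.
Trying y = 1.25 m: A R^(2/3) = 1.709 — matches.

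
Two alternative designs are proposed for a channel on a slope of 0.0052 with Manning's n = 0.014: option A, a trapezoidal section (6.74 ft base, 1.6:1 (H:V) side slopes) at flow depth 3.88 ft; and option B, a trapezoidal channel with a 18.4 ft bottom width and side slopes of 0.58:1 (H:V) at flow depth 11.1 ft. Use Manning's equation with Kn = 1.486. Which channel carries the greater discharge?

Channel A: With bottom width b = 6.74 ft and side slope z = 1.6: A = (b + zy)y = (6.74 + 1.6×3.88)×3.88 = 50.24 ft²; P = b + 2y√(1+z²) = 6.74 + 2×3.88×1.887 = 21.38 ft. Hydraulic radius R = A/P = 50.24/21.38 = 2.35 ft. Q_A = (1.486/0.014)·50.24·2.35^(2/3)·√0.0052 = 679.6 ft³/s.
Channel B: With bottom width b = 18.4 ft and side slope z = 0.58: A = (b + zy)y = (18.4 + 0.58×11.1)×11.1 = 275.7 ft²; P = b + 2y√(1+z²) = 18.4 + 2×11.1×1.156 = 44.06 ft. Hydraulic radius R = A/P = 275.7/44.06 = 6.257 ft. Q_B = (1.486/0.014)·275.7·6.257^(2/3)·√0.0052 = 7165 ft³/s.
Q_A = 679.6 ft³/s vs Q_B = 7165 ft³/s, so channel B carries more.

channel B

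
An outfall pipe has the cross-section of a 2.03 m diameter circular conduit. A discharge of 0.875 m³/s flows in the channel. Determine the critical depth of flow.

At critical depth, Q² T / (g A³) = 1, i.e. A³/T = Q²/g = 0.875²/9.81 = 0.07805.
Try y = 0.515 m: A³/T = 0.1526 — too large.
Try y = 0.302 m: A³/T = 0.01884 — too small.
Try y = 0.434 m: A³/T = 0.07823 — ≈ 0.07805.

y_c = 0.434 m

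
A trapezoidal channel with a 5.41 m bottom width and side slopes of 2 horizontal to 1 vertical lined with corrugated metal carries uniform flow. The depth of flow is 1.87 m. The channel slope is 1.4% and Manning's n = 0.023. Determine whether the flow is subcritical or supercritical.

supercritical

With bottom width b = 5.41 m and side slope z = 2: A = (b + zy)y = (5.41 + 2×1.87)×1.87 = 17.11 m²; P = b + 2y√(1+z²) = 5.41 + 2×1.87×2.236 = 13.77 m.
Hydraulic radius R = A/P = 17.11/13.77 = 1.242 m.
V = (1/n) R^(2/3) √S = (1/0.023) × 1.242^(2/3) × √0.014 = 5.945 m/s. Hydraulic depth D_h = A/T = 17.11/12.89 = 1.327 m.
Froude number Fr = V/√(g·D_h) = 5.945/√(9.81×1.327) = 1.65, which is greater than 1, so the flow is supercritical.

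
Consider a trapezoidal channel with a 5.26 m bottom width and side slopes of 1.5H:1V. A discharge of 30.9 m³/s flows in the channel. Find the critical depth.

At critical depth, Q² T / (g A³) = 1, i.e. A³/T = Q²/g = 30.9²/9.81 = 97.33.
At y = 1.55 m: A³/T = 164 — high.
At y = 1.04 m: A³/T = 42.58 — low.
At y = 1.33 m: A³/T = 97.12 — ≈ 97.33.

y_c = 1.33 m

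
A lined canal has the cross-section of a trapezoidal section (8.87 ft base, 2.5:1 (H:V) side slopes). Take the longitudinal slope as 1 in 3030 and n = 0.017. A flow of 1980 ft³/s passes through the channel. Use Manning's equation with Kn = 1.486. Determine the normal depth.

y_n = 10.8 ft

Manning's equation rearranged: A R^(2/3) = nQ / (1.486·√S) = 0.017 × 1980 / (1.486 × √0.00033) = 1247.
At y = 7.76 ft: A R^(2/3) = 582.8 — too small.
At y = 12.5 ft: A R^(2/3) = 1761 — too large.
At y = 10.8 ft: A R^(2/3) = 1248 — ≈ 1247.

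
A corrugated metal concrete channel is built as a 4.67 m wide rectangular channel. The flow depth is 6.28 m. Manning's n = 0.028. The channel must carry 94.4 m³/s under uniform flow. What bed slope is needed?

Flow area A = b·y = 4.67 × 6.28 = 29.33 m². Wetted perimeter P = b + 2y = 4.67 + 2×6.28 = 17.23 m.
Hydraulic radius R = A/P = 29.33/17.23 = 1.702 m.
From Manning's equation, S = [nQ / (1 A R^(2/3))]² = [0.028 × 94.4 / (1 × 29.33 × 1.702^(2/3))]² = 0.004.

S = 0.004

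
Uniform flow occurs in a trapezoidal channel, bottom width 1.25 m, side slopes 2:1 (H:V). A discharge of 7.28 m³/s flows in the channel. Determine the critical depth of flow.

y_c = 0.954 m

At critical depth, Q² T / (g A³) = 1, i.e. A³/T = Q²/g = 7.28²/9.81 = 5.402.
At y = 0.705 m: A³/T = 1.62 — too small.
At y = 1.21 m: A³/T = 14.38 — too large.
At y = 0.954 m: A³/T = 5.398 — close enough.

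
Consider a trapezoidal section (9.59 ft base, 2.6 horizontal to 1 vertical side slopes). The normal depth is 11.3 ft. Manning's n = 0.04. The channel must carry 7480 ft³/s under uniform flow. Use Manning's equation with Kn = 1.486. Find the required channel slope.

S = 0.0189

With bottom width b = 9.59 ft and side slope z = 2.6: A = (b + zy)y = (9.59 + 2.6×11.3)×11.3 = 440.4 ft²; P = b + 2y√(1+z²) = 9.59 + 2×11.3×2.786 = 72.55 ft.
Hydraulic radius R = A/P = 440.4/72.55 = 6.07 ft.
From Manning's equation, S = [nQ / (1.486 A R^(2/3))]² = [0.04 × 7480 / (1.486 × 440.4 × 6.07^(2/3))]² = 0.0189.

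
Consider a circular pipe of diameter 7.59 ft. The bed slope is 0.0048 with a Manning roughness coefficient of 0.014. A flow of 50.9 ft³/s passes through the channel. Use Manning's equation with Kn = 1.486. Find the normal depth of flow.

y_n = 1.62 ft

Manning's equation rearranged: A R^(2/3) = nQ / (1.486·√S) = 0.014 × 50.9 / (1.486 × √0.0048) = 6.922.
Trying y = 1.97 ft: A R^(2/3) = 10.23 — high.
Trying y = 1.34 ft: A R^(2/3) = 4.712 — low.
Trying y = 1.62 ft: A R^(2/3) = 6.925 — ≈ 6.922.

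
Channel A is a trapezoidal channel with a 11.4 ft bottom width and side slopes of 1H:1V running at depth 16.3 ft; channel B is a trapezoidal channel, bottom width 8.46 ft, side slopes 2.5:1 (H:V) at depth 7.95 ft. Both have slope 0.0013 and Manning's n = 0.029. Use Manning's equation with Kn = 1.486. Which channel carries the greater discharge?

channel A

Channel A: With bottom width b = 11.4 ft and side slope z = 1: A = (b + zy)y = (11.4 + 1×16.3)×16.3 = 451.5 ft²; P = b + 2y√(1+z²) = 11.4 + 2×16.3×1.414 = 57.5 ft. Hydraulic radius R = A/P = 451.5/57.5 = 7.852 ft. Q_A = (1.486/0.029)·451.5·7.852^(2/3)·√0.0013 = 3295 ft³/s.
Channel B: With bottom width b = 8.46 ft and side slope z = 2.5: A = (b + zy)y = (8.46 + 2.5×7.95)×7.95 = 225.3 ft²; P = b + 2y√(1+z²) = 8.46 + 2×7.95×2.693 = 51.27 ft. Hydraulic radius R = A/P = 225.3/51.27 = 4.393 ft. Q_B = (1.486/0.029)·225.3·4.393^(2/3)·√0.0013 = 1116 ft³/s.
Q_A = 3295 ft³/s vs Q_B = 1116 ft³/s, so channel A carries more.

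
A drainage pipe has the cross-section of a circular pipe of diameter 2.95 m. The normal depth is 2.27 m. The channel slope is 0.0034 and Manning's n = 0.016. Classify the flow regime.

For a circular section of diameter D = 2.95 m at depth y = 2.27 m, the central angle is θ = 2 arccos(1 − 2y/D) = 4.28 rad. Then A = (D²/8)(θ − sin θ) = 5.644 m² and P = Dθ/2 = 6.313 m.
Hydraulic radius R = A/P = 5.644/6.313 = 0.894 m.
V = (1/n) R^(2/3) √S = (1/0.016) × 0.894^(2/3) × √0.0034 = 3.382 m/s. Hydraulic depth D_h = A/T = 5.644/2.485 = 2.271 m.
Froude number Fr = V/√(g·D_h) = 3.382/√(9.81×2.271) = 0.716, which is less than 1, so the flow is subcritical.

subcritical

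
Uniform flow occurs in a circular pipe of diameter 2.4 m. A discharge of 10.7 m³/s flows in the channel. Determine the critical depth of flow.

y_c = 1.51 m

At critical depth, Q² T / (g A³) = 1, i.e. A³/T = Q²/g = 10.7²/9.81 = 11.67.
Trying y = 1.15 m: A³/T = 4.098 — too small.
Trying y = 1.81 m: A³/T = 23.73 — too large.
Trying y = 1.51 m: A³/T = 11.62 — ≈ 11.67.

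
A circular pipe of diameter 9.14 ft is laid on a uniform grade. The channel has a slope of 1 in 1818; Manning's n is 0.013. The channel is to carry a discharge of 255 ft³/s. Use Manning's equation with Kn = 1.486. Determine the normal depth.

y_n = 6.39 ft

Manning's equation rearranged: A R^(2/3) = nQ / (1.486·√S) = 0.013 × 255 / (1.486 × √0.0005501) = 95.12.
At y = 4.81 ft: A R^(2/3) = 62.02 — too small.
At y = 6.39 ft: A R^(2/3) = 95.14 — ≈ 95.12.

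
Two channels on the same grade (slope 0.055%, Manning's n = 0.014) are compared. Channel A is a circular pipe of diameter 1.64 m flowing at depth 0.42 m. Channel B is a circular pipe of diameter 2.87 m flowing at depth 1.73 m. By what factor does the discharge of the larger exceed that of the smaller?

20.9

Channel A: For a circular section of diameter D = 1.64 m at depth y = 0.42 m, the central angle is θ = 2 arccos(1 − 2y/D) = 2.122 rad. Then A = (D²/8)(θ − sin θ) = 0.4272 m² and P = Dθ/2 = 1.74 m. Hydraulic radius R = A/P = 0.4272/1.74 = 0.2455 m. Q_A = (1/0.014)·0.4272·0.2455^(2/3)·√0.00055 = 0.2806 m³/s.
Channel B: For a circular section of diameter D = 2.87 m at depth y = 1.73 m, the central angle is θ = 2 arccos(1 − 2y/D) = 3.556 rad. Then A = (D²/8)(θ − sin θ) = 4.075 m² and P = Dθ/2 = 5.102 m. Hydraulic radius R = A/P = 4.075/5.102 = 0.7987 m. Q_B = (1/0.014)·4.075·0.7987^(2/3)·√0.00055 = 5.877 m³/s.
The larger discharge is 5.877 m³/s and the smaller is 0.2806 m³/s; the ratio is 20.9.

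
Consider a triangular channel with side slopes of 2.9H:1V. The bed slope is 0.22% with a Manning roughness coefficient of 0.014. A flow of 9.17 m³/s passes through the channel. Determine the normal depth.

y_n = 1.18 m

Manning's equation rearranged: A R^(2/3) = nQ / (1·√S) = 0.014 × 9.17 / (√0.0022) = 2.737.
Trying y = 0.88 m: A R^(2/3) = 1.251 — short.
Trying y = 1.28 m: A R^(2/3) = 3.399 — over.
Trying y = 1.18 m: A R^(2/3) = 2.736 — close enough.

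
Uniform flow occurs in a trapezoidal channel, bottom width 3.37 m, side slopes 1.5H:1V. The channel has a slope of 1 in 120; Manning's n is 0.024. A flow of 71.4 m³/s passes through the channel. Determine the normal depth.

y_n = 2.28 m

Manning's equation rearranged: A R^(2/3) = nQ / (1·√S) = 0.024 × 71.4 / (√0.008333) = 18.77.
At y = 2.9 m: A R^(2/3) = 30.87 — high.
At y = 1.78 m: A R^(2/3) = 11.45 — low.
At y = 2.28 m: A R^(2/3) = 18.78 — close enough.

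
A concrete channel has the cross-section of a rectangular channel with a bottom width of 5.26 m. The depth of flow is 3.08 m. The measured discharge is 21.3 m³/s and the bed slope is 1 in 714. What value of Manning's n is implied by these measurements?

Flow area A = b·y = 5.26 × 3.08 = 16.2 m². Wetted perimeter P = b + 2y = 5.26 + 2×3.08 = 11.42 m.
Hydraulic radius R = A/P = 16.2/11.42 = 1.419 m.
Rearranging Manning's equation: n = (1/Q) A R^(2/3) S^(1/2) = (1/21.3) × 16.2 × 1.419^(2/3) × √0.001401 = 0.0359.

n = 0.0359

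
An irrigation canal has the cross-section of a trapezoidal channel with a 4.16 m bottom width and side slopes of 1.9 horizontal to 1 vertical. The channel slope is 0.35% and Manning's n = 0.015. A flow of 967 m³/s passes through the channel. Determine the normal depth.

y_n = 6.56 m

Manning's equation rearranged: A R^(2/3) = nQ / (1·√S) = 0.015 × 967 / (√0.0035) = 245.2.
Trying y = 7.58 m: A R^(2/3) = 344.6 — too large.
Trying y = 4.51 m: A R^(2/3) = 104.1 — too small.
Trying y = 6.56 m: A R^(2/3) = 245.3 — close enough.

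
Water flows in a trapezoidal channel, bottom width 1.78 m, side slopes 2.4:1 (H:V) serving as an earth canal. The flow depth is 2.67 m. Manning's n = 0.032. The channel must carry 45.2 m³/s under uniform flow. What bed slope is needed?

With bottom width b = 1.78 m and side slope z = 2.4: A = (b + zy)y = (1.78 + 2.4×2.67)×2.67 = 21.86 m²; P = b + 2y√(1+z²) = 1.78 + 2×2.67×2.6 = 15.66 m.
Hydraulic radius R = A/P = 21.86/15.66 = 1.396 m.
From Manning's equation, S = [nQ / (1 A R^(2/3))]² = [0.032 × 45.2 / (1 × 21.86 × 1.396^(2/3))]² = 0.00281.

S = 0.00281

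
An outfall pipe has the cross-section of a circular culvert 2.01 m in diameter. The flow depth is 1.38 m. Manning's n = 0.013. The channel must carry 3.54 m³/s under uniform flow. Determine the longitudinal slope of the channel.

For a circular section of diameter D = 2.01 m at depth y = 1.38 m, the central angle is θ = 2 arccos(1 − 2y/D) = 3.906 rad. Then A = (D²/8)(θ − sin θ) = 2.322 m² and P = Dθ/2 = 3.926 m.
Hydraulic radius R = A/P = 2.322/3.926 = 0.5916 m.
From Manning's equation, S = [nQ / (1 A R^(2/3))]² = [0.013 × 3.54 / (1 × 2.322 × 0.5916^(2/3))]² = 0.000791.

S = 0.000791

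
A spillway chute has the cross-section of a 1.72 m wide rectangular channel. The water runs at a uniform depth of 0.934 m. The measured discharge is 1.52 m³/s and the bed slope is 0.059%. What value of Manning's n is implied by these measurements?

n = 0.015

Flow area A = b·y = 1.72 × 0.934 = 1.606 m². Wetted perimeter P = b + 2y = 1.72 + 2×0.934 = 3.588 m.
Hydraulic radius R = A/P = 1.606/3.588 = 0.4477 m.
Rearranging Manning's equation: n = (1/Q) A R^(2/3) S^(1/2) = (1/1.52) × 1.606 × 0.4477^(2/3) × √0.00059 = 0.015.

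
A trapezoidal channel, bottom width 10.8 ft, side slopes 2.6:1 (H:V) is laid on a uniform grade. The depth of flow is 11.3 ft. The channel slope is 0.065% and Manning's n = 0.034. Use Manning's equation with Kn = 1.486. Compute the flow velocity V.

With bottom width b = 10.8 ft and side slope z = 2.6: A = (b + zy)y = (10.8 + 2.6×11.3)×11.3 = 454 ft²; P = b + 2y√(1+z²) = 10.8 + 2×11.3×2.786 = 73.76 ft.
Hydraulic radius R = A/P = 454/73.76 = 6.156 ft.
From Manning's equation, V = (1.486/n) R^(2/3) S^(1/2) = (1.486/0.034) × 6.156^(2/3) × 0.00065^(1/2) = 3.74 ft/s.

V = 3.74 ft/s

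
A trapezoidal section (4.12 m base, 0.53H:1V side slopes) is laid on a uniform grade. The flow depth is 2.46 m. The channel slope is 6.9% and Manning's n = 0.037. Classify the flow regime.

supercritical

With bottom width b = 4.12 m and side slope z = 0.53: A = (b + zy)y = (4.12 + 0.53×2.46)×2.46 = 13.34 m²; P = b + 2y√(1+z²) = 4.12 + 2×2.46×1.132 = 9.688 m.
Hydraulic radius R = A/P = 13.34/9.688 = 1.377 m.
V = (1/n) R^(2/3) √S = (1/0.037) × 1.377^(2/3) × √0.069 = 8.788 m/s. Hydraulic depth D_h = A/T = 13.34/6.728 = 1.983 m.
Froude number Fr = V/√(g·D_h) = 8.788/√(9.81×1.983) = 1.99, which is greater than 1, so the flow is supercritical.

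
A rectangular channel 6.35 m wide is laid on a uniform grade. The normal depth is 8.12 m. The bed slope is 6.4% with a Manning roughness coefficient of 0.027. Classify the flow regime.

Flow area A = b·y = 6.35 × 8.12 = 51.56 m². Wetted perimeter P = b + 2y = 6.35 + 2×8.12 = 22.59 m.
Hydraulic radius R = A/P = 51.56/22.59 = 2.283 m.
V = (1/n) R^(2/3) √S = (1/0.027) × 2.283^(2/3) × √0.064 = 16.24 m/s. Hydraulic depth D_h = A/T = 51.56/6.35 = 8.12 m.
Froude number Fr = V/√(g·D_h) = 16.24/√(9.81×8.12) = 1.82, which is greater than 1, so the flow is supercritical.

supercritical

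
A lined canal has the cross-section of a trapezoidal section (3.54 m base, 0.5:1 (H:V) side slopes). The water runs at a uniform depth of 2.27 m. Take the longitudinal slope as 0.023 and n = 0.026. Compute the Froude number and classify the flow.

supercritical

With bottom width b = 3.54 m and side slope z = 0.5: A = (b + zy)y = (3.54 + 0.5×2.27)×2.27 = 10.61 m²; P = b + 2y√(1+z²) = 3.54 + 2×2.27×1.118 = 8.616 m.
Hydraulic radius R = A/P = 10.61/8.616 = 1.232 m.
V = (1/n) R^(2/3) √S = (1/0.026) × 1.232^(2/3) × √0.023 = 6.702 m/s. Hydraulic depth D_h = A/T = 10.61/5.81 = 1.827 m.
Froude number Fr = V/√(g·D_h) = 6.702/√(9.81×1.827) = 1.58, which is greater than 1, so the flow is supercritical.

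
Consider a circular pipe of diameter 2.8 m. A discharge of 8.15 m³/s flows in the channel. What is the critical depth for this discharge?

At critical depth, Q² T / (g A³) = 1, i.e. A³/T = Q²/g = 8.15²/9.81 = 6.771.
At y = 0.915 m: A³/T = 2.035 — too small.
At y = 1.25 m: A³/T = 6.757 — matches.

y_c = 1.25 m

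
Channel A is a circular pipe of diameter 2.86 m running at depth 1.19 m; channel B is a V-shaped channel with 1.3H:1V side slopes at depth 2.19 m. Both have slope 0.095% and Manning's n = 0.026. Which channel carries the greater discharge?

channel B

Channel A: For a circular section of diameter D = 2.86 m at depth y = 1.19 m, the central angle is θ = 2 arccos(1 − 2y/D) = 2.804 rad. Then A = (D²/8)(θ − sin θ) = 2.529 m² and P = Dθ/2 = 4.01 m. Hydraulic radius R = A/P = 2.529/4.01 = 0.6306 m. Q_A = (1/0.026)·2.529·0.6306^(2/3)·√0.00095 = 2.205 m³/s.
Channel B: For a triangular section with side slope z = 1.3: A = zy² = 1.3×2.19² = 6.235 m²; P = 2y√(1+z²) = 2×2.19×1.64 = 7.184 m. Hydraulic radius R = A/P = 6.235/7.184 = 0.8679 m. Q_B = (1/0.026)·6.235·0.8679^(2/3)·√0.00095 = 6.725 m³/s.
Q_A = 2.205 m³/s vs Q_B = 6.725 m³/s, so channel B carries more.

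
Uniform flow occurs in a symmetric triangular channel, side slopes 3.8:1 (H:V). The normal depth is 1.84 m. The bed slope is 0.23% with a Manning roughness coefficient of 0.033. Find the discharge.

For a triangular section with side slope z = 3.8: A = zy² = 3.8×1.84² = 12.87 m²; P = 2y√(1+z²) = 2×1.84×3.929 = 14.46 m.
Hydraulic radius R = A/P = 12.87/14.46 = 0.8897 m.
Manning's equation: Q = (1/n) A R^(2/3) S^(1/2) = (1/0.033) × 12.87 × 0.8897^(2/3) × 0.0023^(1/2) = 17.3 m³/s.

Q = 17.3 m³/s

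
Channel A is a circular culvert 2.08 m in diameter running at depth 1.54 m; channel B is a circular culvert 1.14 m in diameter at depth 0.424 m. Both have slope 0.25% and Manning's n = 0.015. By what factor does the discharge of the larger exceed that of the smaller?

Channel A: For a circular section of diameter D = 2.08 m at depth y = 1.54 m, the central angle is θ = 2 arccos(1 − 2y/D) = 4.145 rad. Then A = (D²/8)(θ − sin θ) = 2.697 m² and P = Dθ/2 = 4.31 m. Hydraulic radius R = A/P = 2.697/4.31 = 0.6258 m. Q_A = (1/0.015)·2.697·0.6258^(2/3)·√0.0025 = 6.578 m³/s.
Channel B: For a circular section of diameter D = 1.14 m at depth y = 0.424 m, the central angle is θ = 2 arccos(1 − 2y/D) = 2.624 rad. Then A = (D²/8)(θ − sin θ) = 0.3458 m² and P = Dθ/2 = 1.495 m. Hydraulic radius R = A/P = 0.3458/1.495 = 0.2312 m. Q_B = (1/0.015)·0.3458·0.2312^(2/3)·√0.0025 = 0.4342 m³/s.
The larger discharge is 6.578 m³/s and the smaller is 0.4342 m³/s; the ratio is 15.2.

15.2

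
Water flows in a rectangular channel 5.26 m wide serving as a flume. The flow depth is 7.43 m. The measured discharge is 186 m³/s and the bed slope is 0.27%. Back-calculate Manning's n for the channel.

Flow area A = b·y = 5.26 × 7.43 = 39.08 m². Wetted perimeter P = b + 2y = 5.26 + 2×7.43 = 20.12 m.
Hydraulic radius R = A/P = 39.08/20.12 = 1.942 m.
Rearranging Manning's equation: n = (1/Q) A R^(2/3) S^(1/2) = (1/186) × 39.08 × 1.942^(2/3) × √0.0027 = 0.017.

n = 0.017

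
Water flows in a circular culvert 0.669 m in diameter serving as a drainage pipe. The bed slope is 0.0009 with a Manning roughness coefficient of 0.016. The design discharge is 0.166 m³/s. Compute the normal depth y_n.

y_n = 0.465 m

Manning's equation rearranged: A R^(2/3) = nQ / (1·√S) = 0.016 × 0.166 / (√0.0009) = 0.08853.
Trying y = 0.348 m: A R^(2/3) = 0.05703 — low.
Trying y = 0.507 m: A R^(2/3) = 0.09847 — high.
Trying y = 0.465 m: A R^(2/3) = 0.08851 — ≈ 0.08853.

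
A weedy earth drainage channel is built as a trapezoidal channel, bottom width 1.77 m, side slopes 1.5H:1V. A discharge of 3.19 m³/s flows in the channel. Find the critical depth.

At critical depth, Q² T / (g A³) = 1, i.e. A³/T = Q²/g = 3.19²/9.81 = 1.037.
At y = 0.73 m: A³/T = 2.31 — high.
At y = 0.582 m: A³/T = 1.035 — ≈ 1.037.

y_c = 0.582 m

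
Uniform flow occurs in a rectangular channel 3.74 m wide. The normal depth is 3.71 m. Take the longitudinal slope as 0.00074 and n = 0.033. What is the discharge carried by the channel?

Flow area A = b·y = 3.74 × 3.71 = 13.88 m². Wetted perimeter P = b + 2y = 3.74 + 2×3.71 = 11.16 m.
Hydraulic radius R = A/P = 13.88/11.16 = 1.243 m.
Manning's equation: Q = (1/n) A R^(2/3) S^(1/2) = (1/0.033) × 13.88 × 1.243^(2/3) × 0.00074^(1/2) = 13.2 m³/s.

Q = 13.2 m³/s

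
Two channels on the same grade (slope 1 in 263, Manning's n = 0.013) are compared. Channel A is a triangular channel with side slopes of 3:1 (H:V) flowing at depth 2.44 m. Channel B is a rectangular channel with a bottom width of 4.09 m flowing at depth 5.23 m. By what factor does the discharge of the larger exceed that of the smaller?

1.4

Channel A: For a triangular section with side slope z = 3: A = zy² = 3×2.44² = 17.86 m²; P = 2y√(1+z²) = 2×2.44×3.162 = 15.43 m. Hydraulic radius R = A/P = 17.86/15.43 = 1.157 m. Q_A = (1/0.013)·17.86·1.157^(2/3)·√0.003802 = 93.39 m³/s.
Channel B: Flow area A = b·y = 4.09 × 5.23 = 21.39 m². Wetted perimeter P = b + 2y = 4.09 + 2×5.23 = 14.55 m. Hydraulic radius R = A/P = 21.39/14.55 = 1.47 m. Q_B = (1/0.013)·21.39·1.47^(2/3)·√0.003802 = 131.2 m³/s.
The larger discharge is 131.2 m³/s and the smaller is 93.39 m³/s; the ratio is 1.4.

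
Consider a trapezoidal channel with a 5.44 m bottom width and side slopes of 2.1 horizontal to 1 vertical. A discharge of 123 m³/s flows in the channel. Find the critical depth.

At critical depth, Q² T / (g A³) = 1, i.e. A³/T = Q²/g = 123²/9.81 = 1542.
Trying y = 1.87 m: A³/T = 404.3 — low.
Trying y = 3.19 m: A³/T = 3082 — high.
Trying y = 2.67 m: A³/T = 1541 — matches.

y_c = 2.67 m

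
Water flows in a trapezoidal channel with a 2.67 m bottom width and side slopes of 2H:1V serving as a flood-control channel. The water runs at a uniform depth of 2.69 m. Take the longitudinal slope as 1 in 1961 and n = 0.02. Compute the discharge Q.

With bottom width b = 2.67 m and side slope z = 2: A = (b + zy)y = (2.67 + 2×2.69)×2.69 = 21.65 m²; P = b + 2y√(1+z²) = 2.67 + 2×2.69×2.236 = 14.7 m.
Hydraulic radius R = A/P = 21.65/14.7 = 1.473 m.
Manning's equation: Q = (1/n) A R^(2/3) S^(1/2) = (1/0.02) × 21.65 × 1.473^(2/3) × 0.0005099^(1/2) = 31.7 m³/s.

Q = 31.7 m³/s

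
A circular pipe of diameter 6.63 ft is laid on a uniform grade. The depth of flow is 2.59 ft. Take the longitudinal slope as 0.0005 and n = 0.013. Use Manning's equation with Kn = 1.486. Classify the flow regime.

subcritical

For a circular section of diameter D = 6.63 ft at depth y = 2.59 ft, the central angle is θ = 2 arccos(1 − 2y/D) = 2.701 rad. Then A = (D²/8)(θ − sin θ) = 12.49 ft² and P = Dθ/2 = 8.953 ft.
Hydraulic radius R = A/P = 12.49/8.953 = 1.396 ft.
V = (1.486/n) R^(2/3) √S = (1.486/0.013) × 1.396^(2/3) × √0.0005 = 3.192 ft/s. Hydraulic depth D_h = A/T = 12.49/6.469 = 1.931 ft.
Froude number Fr = V/√(g·D_h) = 3.192/√(32.2×1.931) = 0.405, which is less than 1, so the flow is subcritical.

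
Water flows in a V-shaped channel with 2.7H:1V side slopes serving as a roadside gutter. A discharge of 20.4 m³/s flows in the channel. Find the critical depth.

y_c = 1.63 m

At critical depth, Q² T / (g A³) = 1, i.e. A³/T = Q²/g = 20.4²/9.81 = 42.42.
Trying y = 1.45 m: A³/T = 23.36 — short.
Trying y = 1.92 m: A³/T = 95.11 — over.
Trying y = 1.63 m: A³/T = 41.94 — close enough.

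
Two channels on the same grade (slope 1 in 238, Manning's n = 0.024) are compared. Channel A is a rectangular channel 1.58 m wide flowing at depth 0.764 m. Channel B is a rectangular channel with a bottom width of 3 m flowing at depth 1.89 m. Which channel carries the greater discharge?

Channel A: Flow area A = b·y = 1.58 × 0.764 = 1.207 m². Wetted perimeter P = b + 2y = 1.58 + 2×0.764 = 3.108 m. Hydraulic radius R = A/P = 1.207/3.108 = 0.3884 m. Q_A = (1/0.024)·1.207·0.3884^(2/3)·√0.004202 = 1.736 m³/s.
Channel B: Flow area A = b·y = 3 × 1.89 = 5.67 m². Wetted perimeter P = b + 2y = 3 + 2×1.89 = 6.78 m. Hydraulic radius R = A/P = 5.67/6.78 = 0.8363 m. Q_B = (1/0.024)·5.67·0.8363^(2/3)·√0.004202 = 13.59 m³/s.
Q_A = 1.736 m³/s vs Q_B = 13.59 m³/s, so channel B carries more.

channel B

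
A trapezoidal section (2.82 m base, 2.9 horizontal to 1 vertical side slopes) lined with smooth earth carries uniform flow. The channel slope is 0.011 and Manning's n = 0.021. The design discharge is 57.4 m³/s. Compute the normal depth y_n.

Manning's equation rearranged: A R^(2/3) = nQ / (1·√S) = 0.021 × 57.4 / (√0.011) = 11.49.
Trying y = 1.41 m: A R^(2/3) = 8.736 — low.
Trying y = 1.75 m: A R^(2/3) = 13.99 — high.
Trying y = 1.6 m: A R^(2/3) = 11.49 — close enough.

y_n = 1.6 m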